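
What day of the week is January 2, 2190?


Zeller's congruence:
q=2, m=13, k=89, j=21
h = (2 + ⌊13×14/5⌋ + 89 + ⌊89/4⌋ + ⌊21/4⌋ - 2×21) mod 7
= (2 + 36 + 89 + 22 + 5 - 42) mod 7
= 112 mod 7 = 0
h=0 → Saturday

Saturday


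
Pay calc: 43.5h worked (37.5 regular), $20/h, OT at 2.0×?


Regular: 37.5h × $20 = $750.00
Overtime: 43.5 - 37.5 = 6.0h
OT pay: 6.0h × $20 × 2.0 = $240.00
Total = $750.00 + $240.00 = $990.00

$990.00


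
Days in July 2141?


Month: July (month 7)
July has 31 days

31 days


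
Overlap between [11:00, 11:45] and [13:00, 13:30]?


Meeting A: 660-705 (in minutes from midnight)
Meeting B: 780-810
Overlap start = max(660, 780) = 780
Overlap end = min(705, 810) = 705
Overlap = max(0, 705 - 780) = 0 min

0 minutes


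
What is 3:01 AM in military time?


Input: 3:01 AM
AM hour stays: 3

03:01


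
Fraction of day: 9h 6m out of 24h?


0.3792 (37.92%)

Total minutes: 9×60 + 6 = 546
Day = 24×60 = 1440 minutes
Fraction = 546/1440 ≈ 0.3792
As a percentage: 546/1440 × 100 ≈ 37.92%


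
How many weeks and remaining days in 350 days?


Weeks: 350 ÷ 7 = 50 remainder 0

50 weeks 0 days


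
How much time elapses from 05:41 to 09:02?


End time in minutes: 9×60 + 2 = 542
Start time in minutes: 5×60 + 41 = 341
Difference = 542 - 341 = 201 minutes
= 3 hours 21 minutes

3h 21m


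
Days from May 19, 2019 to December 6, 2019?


From May 19, 2019 to December 6, 2019
Rest of May 2019: 31 - 19 = 12
Full months: June 30, July 31, August 31, September 30, October 31, November 30
Days into December 2019: 6
Total = 12 + 30 + 31 + 31 + 30 + 31 + 30 + 6 = 201 days

201 days


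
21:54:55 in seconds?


78895 seconds

Hours: 21 × 3600 = 75600
Minutes: 54 × 60 = 3240
Seconds: 55
Total = 75600 + 3240 + 55 = 78895


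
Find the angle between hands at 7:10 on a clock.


155.0°

Hour hand = 7×30 + 10×0.5 = 215.0°
Minute hand = 10×6 = 60°
Difference = |215.0 - 60| = 155.0°


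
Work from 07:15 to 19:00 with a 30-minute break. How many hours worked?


Total time = (19×60+0) - (7×60+15)
= 1140 - 435 = 705 min
Minus break: 705 - 30 = 675 min
= 11h 15m

11h 15m (675 minutes)


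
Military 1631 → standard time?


4:31 PM

Hour: 16
16 - 12 = 4 → PM


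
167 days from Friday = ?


Start: Friday (index 4)
(4 + 167) mod 7
= 171 mod 7
= 3
Index 3 → Thursday

Thursday


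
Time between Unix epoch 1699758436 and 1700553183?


794747 seconds (220.8 hours / 9.20 days)

Difference = 1700553183 - 1699758436 = 794747 seconds
In hours: 794747 / 3600 ≈ 220.8
In days: 794747 / 86400 ≈ 9.20


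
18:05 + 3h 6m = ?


Start: 1085 minutes from midnight
Add: 186 minutes
Total: 1271 minutes
Hours: 1271 ÷ 60 = 21 remainder 11

21:11


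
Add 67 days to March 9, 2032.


Start: March 9, 2032
Add 67 days
March 9 → April 1: 31 - 9 + 1 = 23 days (67 - 23 = 44 left)
April 1 → May 1: 30 - 1 + 1 = 30 days (44 - 30 = 14 left)
May 1 + 14 = May 15, 2032

May 15, 2032


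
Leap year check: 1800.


No

Rules: divisible by 4 AND (not by 100 OR by 400)
1800 ÷ 4 = 450 exactly → divisible by 4
1800 ÷ 100 = 18 exactly → divisible by 100
1800 ÷ 400 = 4 remainder 200 → not divisible by 400
Divisible by 100 but not by 400 → not a leap year


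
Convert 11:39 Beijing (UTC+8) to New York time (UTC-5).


22:39 (previous day)

Time difference = UTC-5 - UTC+8 = -13 hours
New hour = (11 -13) mod 24
= -2 mod 24 = 22
Minutes unchanged → 22:39; -2 < 0 → previous day


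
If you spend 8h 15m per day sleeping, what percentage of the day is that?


34.4%

Time: 495 minutes
Day: 1440 minutes
Percentage = (495/1440) × 100 ≈ 34.4%


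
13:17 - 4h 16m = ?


Start: 797 minutes from midnight
Subtract: 256 minutes
Remaining: 797 - 256 = 541
Hours: 9, Minutes: 1

09:01


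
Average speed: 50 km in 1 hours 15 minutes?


40.0 km/h

Distance: 50 km
Time: 1h 15m = 75 min = 75/60 = 5/4 hours
Speed = 50 ÷ (5/4) = 50 × 4 / 5 = 200/5 = 40.0 km/h


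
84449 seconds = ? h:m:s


Hours: 84449 ÷ 3600 = 23 remainder 1649
Minutes: 1649 ÷ 60 = 27 remainder 29
Seconds: 29

23h 27m 29s


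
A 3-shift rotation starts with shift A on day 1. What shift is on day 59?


Shifts: A, B, C
Start: A (index 0)
Day 59: (0 + 59 - 1) mod 3
= 58 mod 3
= 1
Index 1 → shift B

Shift B


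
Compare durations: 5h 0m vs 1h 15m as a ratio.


Duration 1: 300 minutes
Duration 2: 75 minutes
Ratio = 300:75
GCD = 75
Simplified = 4:1
As a decimal: 4/1 = 4.00

4:1 (4.00)


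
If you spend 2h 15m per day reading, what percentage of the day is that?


Time: 135 minutes
Day: 1440 minutes
Percentage = (135/1440) × 100 ≈ 9.4%

9.4%


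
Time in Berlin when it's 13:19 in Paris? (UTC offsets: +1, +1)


13:19

Time difference = UTC+1 - UTC+1 = +0 hours
New hour = (13 + 0) mod 24
= 13 mod 24 = 13
Minutes unchanged → 13:19


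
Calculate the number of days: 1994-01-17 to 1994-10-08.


264 days

From January 17, 1994 to October 8, 1994
Rest of January 1994: 31 - 17 = 14
Full months: February 1994 28, March 31, April 30, May 31, June 30, July 31, August 31, September 30
Days into October 1994: 8
Total = 14 + 28 + 31 + 30 + 31 + 30 + 31 + 31 + 30 + 8 = 264 days


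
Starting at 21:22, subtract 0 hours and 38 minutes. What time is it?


Start: 1282 minutes from midnight
Subtract: 38 minutes
Remaining: 1282 - 38 = 1244
Hours: 20, Minutes: 44

20:44


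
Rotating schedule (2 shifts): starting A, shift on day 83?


Shifts: A, B
Start: A (index 0)
Day 83: (0 + 83 - 1) mod 2
= 82 mod 2
= 0
Index 0 → shift A

Shift A


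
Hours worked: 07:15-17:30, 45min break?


Total time = (17×60+30) - (7×60+15)
= 1050 - 435 = 615 min
Minus break: 615 - 45 = 570 min
= 9h 30m

9h 30m (570 minutes)


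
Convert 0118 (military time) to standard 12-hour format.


Hour: 1
1 < 12 → AM

1:18 AM


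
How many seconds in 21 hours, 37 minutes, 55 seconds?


Hours: 21 × 3600 = 75600
Minutes: 37 × 60 = 2220
Seconds: 55
Total = 75600 + 2220 + 55 = 77875

77875 seconds


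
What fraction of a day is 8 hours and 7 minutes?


Total minutes: 8×60 + 7 = 487
Day = 24×60 = 1440 minutes
Fraction = 487/1440 ≈ 0.3382
As a percentage: 487/1440 × 100 ≈ 33.82%

0.3382 (33.82%)


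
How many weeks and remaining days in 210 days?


30 weeks 0 days

Weeks: 210 ÷ 7 = 30 remainder 0


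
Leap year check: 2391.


No

Rules: divisible by 4 AND (not by 100 OR by 400)
2391 ÷ 4 = 597 remainder 3 → not divisible by 4
Not divisible by 4 → not a leap year


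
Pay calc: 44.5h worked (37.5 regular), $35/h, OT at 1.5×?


$1680.00

Regular: 37.5h × $35 = $1312.50
Overtime: 44.5 - 37.5 = 7.0h
OT pay: 7.0h × $35 × 1.5 = $367.50
Total = $1312.50 + $367.50 = $1680.00


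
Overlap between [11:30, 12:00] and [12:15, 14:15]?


Meeting A: 690-720 (in minutes from midnight)
Meeting B: 735-855
Overlap start = max(690, 735) = 735
Overlap end = min(720, 855) = 720
Overlap = max(0, 720 - 735) = 0 min

0 minutes


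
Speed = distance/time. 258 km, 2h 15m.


114.7 km/h

Distance: 258 km
Time: 2h 15m = 135 min = 135/60 = 9/4 hours
Speed = 258 ÷ (9/4) = 258 × 4 / 9 = 1032/9 ≈ 114.7 km/h


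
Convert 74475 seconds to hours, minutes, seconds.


20h 41m 15s

Hours: 74475 ÷ 3600 = 20 remainder 2475
Minutes: 2475 ÷ 60 = 41 remainder 15
Seconds: 15


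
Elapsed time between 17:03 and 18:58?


1h 55m

End time in minutes: 18×60 + 58 = 1138
Start time in minutes: 17×60 + 3 = 1023
Difference = 1138 - 1023 = 115 minutes
= 1 hours 55 minutes


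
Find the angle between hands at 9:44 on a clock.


28.0°

Hour hand = 9×30 + 44×0.5 = 292.0°
Minute hand = 44×6 = 264°
Difference = |292.0 - 264| = 28.0°


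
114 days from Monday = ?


Start: Monday (index 0)
(0 + 114) mod 7
= 114 mod 7
= 2
Index 2 → Wednesday

Wednesday


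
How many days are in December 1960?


31 days

Month: December (month 12)
December has 31 days


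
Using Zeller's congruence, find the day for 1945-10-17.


Wednesday

Zeller's congruence:
q=17, m=10, k=45, j=19
h = (17 + ⌊13×11/5⌋ + 45 + ⌊45/4⌋ + ⌊19/4⌋ - 2×19) mod 7
= (17 + 28 + 45 + 11 + 4 - 38) mod 7
= 67 mod 7 = 4
h=4 → Wednesday


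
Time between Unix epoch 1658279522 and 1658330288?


50766 seconds (14.1 hours / 0.59 days)

Difference = 1658330288 - 1658279522 = 50766 seconds
In hours: 50766 / 3600 ≈ 14.1
In days: 50766 / 86400 ≈ 0.59


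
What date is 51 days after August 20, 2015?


October 10, 2015

Start: August 20, 2015
Add 51 days
August 20 → September 1: 31 - 20 + 1 = 12 days (51 - 12 = 39 left)
September 1 → October 1: 30 - 1 + 1 = 30 days (39 - 30 = 9 left)
October 1 + 9 = October 10, 2015


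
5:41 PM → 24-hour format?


17:41

Input: 5:41 PM
PM: 5 + 12 = 17


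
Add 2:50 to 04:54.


07:44

Start: 294 minutes from midnight
Add: 170 minutes
Total: 464 minutes
Hours: 464 ÷ 60 = 7 remainder 44


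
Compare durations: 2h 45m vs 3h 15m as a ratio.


11:13 (0.85)

Duration 1: 165 minutes
Duration 2: 195 minutes
Ratio = 165:195
GCD = 15
Simplified = 11:13
As a decimal: 11/13 ≈ 0.85


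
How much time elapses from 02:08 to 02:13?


End time in minutes: 2×60 + 13 = 133
Start time in minutes: 2×60 + 8 = 128
Difference = 133 - 128 = 5 minutes
= 0 hours 5 minutes

0h 5m


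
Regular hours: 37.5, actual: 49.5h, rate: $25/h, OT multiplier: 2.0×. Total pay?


$1537.50

Regular: 37.5h × $25 = $937.50
Overtime: 49.5 - 37.5 = 12.0h
OT pay: 12.0h × $25 × 2.0 = $600.00
Total = $937.50 + $600.00 = $1537.50


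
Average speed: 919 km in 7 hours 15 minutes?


Distance: 919 km
Time: 7h 15m = 435 min = 435/60 = 29/4 hours
Speed = 919 ÷ (29/4) = 919 × 4 / 29 = 3676/29 ≈ 126.8 km/h

126.8 km/h


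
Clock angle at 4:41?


105.5°

Hour hand = 4×30 + 41×0.5 = 140.5°
Minute hand = 41×6 = 246°
Difference = |140.5 - 246| = 105.5°


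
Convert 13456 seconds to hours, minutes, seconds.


Hours: 13456 ÷ 3600 = 3 remainder 2656
Minutes: 2656 ÷ 60 = 44 remainder 16
Seconds: 16

3h 44m 16s


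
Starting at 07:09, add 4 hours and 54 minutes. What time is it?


Start: 429 minutes from midnight
Add: 294 minutes
Total: 723 minutes
Hours: 723 ÷ 60 = 12 remainder 3

12:03


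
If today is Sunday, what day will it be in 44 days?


Start: Sunday (index 6)
(6 + 44) mod 7
= 50 mod 7
= 1
Index 1 → Tuesday

Tuesday


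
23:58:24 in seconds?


86304 seconds

Hours: 23 × 3600 = 82800
Minutes: 58 × 60 = 3480
Seconds: 24
Total = 82800 + 3480 + 24 = 86304


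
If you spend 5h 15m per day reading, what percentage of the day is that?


21.9%

Time: 315 minutes
Day: 1440 minutes
Percentage = (315/1440) × 100 ≈ 21.9%


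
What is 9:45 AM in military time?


09:45

Input: 9:45 AM
AM hour stays: 9


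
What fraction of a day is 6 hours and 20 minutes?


Total minutes: 6×60 + 20 = 380
Day = 24×60 = 1440 minutes
Fraction = 380/1440 ≈ 0.2639
As a percentage: 380/1440 × 100 ≈ 26.39%

0.2639 (26.39%)


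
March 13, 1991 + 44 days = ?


April 26, 1991

Start: March 13, 1991
Add 44 days
March 13 → April 1: 31 - 13 + 1 = 19 days (44 - 19 = 25 left)
April 1 + 25 = April 26, 1991


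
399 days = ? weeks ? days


57 weeks 0 days

Weeks: 399 ÷ 7 = 57 remainder 0


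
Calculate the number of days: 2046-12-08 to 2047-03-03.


85 days

From December 8, 2046 to March 3, 2047
Rest of December 2046: 31 - 8 = 23
Full months: January 31, February 2047 28
Days into March 2047: 3
Total = 23 + 31 + 28 + 3 = 85 days


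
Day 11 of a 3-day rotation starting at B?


Shifts: A, B, C
Start: B (index 1)
Day 11: (1 + 11 - 1) mod 3
= 11 mod 3
= 2
Index 2 → shift C

Shift C


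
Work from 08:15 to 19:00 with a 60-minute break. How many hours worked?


9h 45m (585 minutes)

Total time = (19×60+0) - (8×60+15)
= 1140 - 495 = 645 min
Minus break: 645 - 60 = 585 min
= 9h 45m


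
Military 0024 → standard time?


Hour: 0
0 → 12 AM (midnight)

12:24 AM


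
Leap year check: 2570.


Rules: divisible by 4 AND (not by 100 OR by 400)
2570 ÷ 4 = 642 remainder 2 → not divisible by 4
Not divisible by 4 → not a leap year

No


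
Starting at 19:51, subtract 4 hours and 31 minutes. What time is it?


15:20

Start: 1191 minutes from midnight
Subtract: 271 minutes
Remaining: 1191 - 271 = 920
Hours: 15, Minutes: 20


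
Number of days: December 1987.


Month: December (month 12)
December has 31 days

31 days


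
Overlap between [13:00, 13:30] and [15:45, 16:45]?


0 minutes

Meeting A: 780-810 (in minutes from midnight)
Meeting B: 945-1005
Overlap start = max(780, 945) = 945
Overlap end = min(810, 1005) = 810
Overlap = max(0, 810 - 945) = 0 min


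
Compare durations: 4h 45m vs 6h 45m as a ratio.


Duration 1: 285 minutes
Duration 2: 405 minutes
Ratio = 285:405
GCD = 15
Simplified = 19:27
As a decimal: 19/27 ≈ 0.70

19:27 (0.70)


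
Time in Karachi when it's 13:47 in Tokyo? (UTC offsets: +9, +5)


Time difference = UTC+5 - UTC+9 = -4 hours
New hour = (13 -4) mod 24
= 9 mod 24 = 9
Minutes unchanged → 09:47

09:47


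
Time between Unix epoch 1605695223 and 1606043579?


Difference = 1606043579 - 1605695223 = 348356 seconds
In hours: 348356 / 3600 ≈ 96.8
In days: 348356 / 86400 ≈ 4.03

348356 seconds (96.8 hours / 4.03 days)


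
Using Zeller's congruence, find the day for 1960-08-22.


Monday

Zeller's congruence:
q=22, m=8, k=60, j=19
h = (22 + ⌊13×9/5⌋ + 60 + ⌊60/4⌋ + ⌊19/4⌋ - 2×19) mod 7
= (22 + 23 + 60 + 15 + 4 - 38) mod 7
= 86 mod 7 = 2
h=2 → Monday


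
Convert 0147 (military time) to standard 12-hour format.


Hour: 1
1 < 12 → AM

1:47 AM


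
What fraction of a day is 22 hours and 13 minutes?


0.9257 (92.57%)

Total minutes: 22×60 + 13 = 1333
Day = 24×60 = 1440 minutes
Fraction = 1333/1440 ≈ 0.9257
As a percentage: 1333/1440 × 100 ≈ 92.57%


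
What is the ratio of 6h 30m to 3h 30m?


Duration 1: 390 minutes
Duration 2: 210 minutes
Ratio = 390:210
GCD = 30
Simplified = 13:7
As a decimal: 13/7 ≈ 1.86

13:7 (1.86)


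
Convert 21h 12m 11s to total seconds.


76331 seconds

Hours: 21 × 3600 = 75600
Minutes: 12 × 60 = 720
Seconds: 11
Total = 75600 + 720 + 11 = 76331


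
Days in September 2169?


30 days

Month: September (month 9)
September has 30 days


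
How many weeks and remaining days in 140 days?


20 weeks 0 days

Weeks: 140 ÷ 7 = 20 remainder 0


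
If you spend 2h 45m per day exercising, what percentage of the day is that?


Time: 165 minutes
Day: 1440 minutes
Percentage = (165/1440) × 100 ≈ 11.5%

11.5%


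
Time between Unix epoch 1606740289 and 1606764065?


23776 seconds (6.6 hours / 0.28 days)

Difference = 1606764065 - 1606740289 = 23776 seconds
In hours: 23776 / 3600 ≈ 6.6
In days: 23776 / 86400 ≈ 0.28


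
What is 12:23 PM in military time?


12:23

Input: 12:23 PM
12 PM → 12 (noon)


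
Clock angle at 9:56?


38.0°

Hour hand = 9×30 + 56×0.5 = 298.0°
Minute hand = 56×6 = 336°
Difference = |298.0 - 336| = 38.0°


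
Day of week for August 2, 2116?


Zeller's congruence:
q=2, m=8, k=16, j=21
h = (2 + ⌊13×9/5⌋ + 16 + ⌊16/4⌋ + ⌊21/4⌋ - 2×21) mod 7
= (2 + 23 + 16 + 4 + 5 - 42) mod 7
= 8 mod 7 = 1
h=1 → Sunday

Sunday


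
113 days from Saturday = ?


Sunday

Start: Saturday (index 5)
(5 + 113) mod 7
= 118 mod 7
= 6
Index 6 → Sunday


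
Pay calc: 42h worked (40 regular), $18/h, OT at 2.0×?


Regular: 40h × $18 = $720.00
Overtime: 42 - 40 = 2h
OT pay: 2h × $18 × 2.0 = $72.00
Total = $720.00 + $72.00 = $792.00

$792.00


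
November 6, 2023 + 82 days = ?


January 27, 2024

Start: November 6, 2023
Add 82 days
November 6 → December 1: 30 - 6 + 1 = 25 days (82 - 25 = 57 left)
December 1 → January 1: 31 - 1 + 1 = 31 days (57 - 31 = 26 left)
January 1 + 26 = January 27, 2024


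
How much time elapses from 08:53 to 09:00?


End time in minutes: 9×60 + 0 = 540
Start time in minutes: 8×60 + 53 = 533
Difference = 540 - 533 = 7 minutes
= 0 hours 7 minutes

0h 7m


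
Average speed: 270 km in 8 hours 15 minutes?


32.7 km/h

Distance: 270 km
Time: 8h 15m = 495 min = 495/60 = 33/4 hours
Speed = 270 ÷ (33/4) = 270 × 4 / 33 = 1080/33 ≈ 32.7 km/h


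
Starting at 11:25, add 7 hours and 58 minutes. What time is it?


19:23

Start: 685 minutes from midnight
Add: 478 minutes
Total: 1163 minutes
Hours: 1163 ÷ 60 = 19 remainder 23


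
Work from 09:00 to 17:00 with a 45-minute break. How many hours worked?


Total time = (17×60+0) - (9×60+0)
= 1020 - 540 = 480 min
Minus break: 480 - 45 = 435 min
= 7h 15m

7h 15m (435 minutes)


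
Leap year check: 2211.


No

Rules: divisible by 4 AND (not by 100 OR by 400)
2211 ÷ 4 = 552 remainder 3 → not divisible by 4
Not divisible by 4 → not a leap year


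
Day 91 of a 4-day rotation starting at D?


Shifts: A, B, C, D
Start: D (index 3)
Day 91: (3 + 91 - 1) mod 4
= 93 mod 4
= 1
Index 1 → shift B

Shift B


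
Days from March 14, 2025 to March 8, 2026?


From March 14, 2025 to March 8, 2026
Rest of March 2025: 31 - 14 = 17
Full months: April 30, May 31, June 30, July 31, August 31, September 30, October 31, November 30, December 31, January 31, February 2026 28
Days into March 2026: 8
Total = 17 + 30 + 31 + 30 + 31 + 31 + 30 + 31 + 30 + 31 + 31 + 28 + 8 = 359 days

359 days


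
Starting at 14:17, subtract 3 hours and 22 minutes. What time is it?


10:55

Start: 857 minutes from midnight
Subtract: 202 minutes
Remaining: 857 - 202 = 655
Hours: 10, Minutes: 55


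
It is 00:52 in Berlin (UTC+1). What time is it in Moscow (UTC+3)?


Time difference = UTC+3 - UTC+1 = +2 hours
New hour = (0 + 2) mod 24
= 2 mod 24 = 2
Minutes unchanged → 02:52

02:52


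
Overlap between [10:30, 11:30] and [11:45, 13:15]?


0 minutes

Meeting A: 630-690 (in minutes from midnight)
Meeting B: 705-795
Overlap start = max(630, 705) = 705
Overlap end = min(690, 795) = 690
Overlap = max(0, 690 - 705) = 0 min


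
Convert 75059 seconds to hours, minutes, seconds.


20h 50m 59s

Hours: 75059 ÷ 3600 = 20 remainder 3059
Minutes: 3059 ÷ 60 = 50 remainder 59
Seconds: 59


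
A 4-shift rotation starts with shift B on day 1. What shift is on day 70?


Shifts: A, B, C, D
Start: B (index 1)
Day 70: (1 + 70 - 1) mod 4
= 70 mod 4
= 2
Index 2 → shift C

Shift C


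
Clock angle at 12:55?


Hour hand (12 ≡ 0 on the dial): 0×30 + 55×0.5 = 27.5°
Minute hand = 55×6 = 330°
Difference = |27.5 - 330| = 302.5°
Since > 180°: 360 - 302.5 = 57.5°

57.5°


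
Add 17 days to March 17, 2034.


Start: March 17, 2034
Add 17 days
March 17 → April 1: 31 - 17 + 1 = 15 days (17 - 15 = 2 left)
April 1 + 2 = April 3, 2034

April 3, 2034


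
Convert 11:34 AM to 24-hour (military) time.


11:34

Input: 11:34 AM
AM hour stays: 11


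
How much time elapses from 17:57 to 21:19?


End time in minutes: 21×60 + 19 = 1279
Start time in minutes: 17×60 + 57 = 1077
Difference = 1279 - 1077 = 202 minutes
= 3 hours 22 minutes

3h 22m


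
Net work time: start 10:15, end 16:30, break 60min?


5h 15m (315 minutes)

Total time = (16×60+30) - (10×60+15)
= 990 - 615 = 375 min
Minus break: 375 - 60 = 315 min
= 5h 15m


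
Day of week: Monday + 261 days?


Wednesday

Start: Monday (index 0)
(0 + 261) mod 7
= 261 mod 7
= 2
Index 2 → Wednesday


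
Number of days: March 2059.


31 days

Month: March (month 3)
March has 31 days


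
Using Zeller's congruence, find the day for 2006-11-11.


Saturday

Zeller's congruence:
q=11, m=11, k=6, j=20
h = (11 + ⌊13×12/5⌋ + 6 + ⌊6/4⌋ + ⌊20/4⌋ - 2×20) mod 7
= (11 + 31 + 6 + 1 + 5 - 40) mod 7
= 14 mod 7 = 0
h=0 → Saturday


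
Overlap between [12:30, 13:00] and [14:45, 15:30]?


Meeting A: 750-780 (in minutes from midnight)
Meeting B: 885-930
Overlap start = max(750, 885) = 885
Overlap end = min(780, 930) = 780
Overlap = max(0, 780 - 885) = 0 min

0 minutes


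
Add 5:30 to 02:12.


Start: 132 minutes from midnight
Add: 330 minutes
Total: 462 minutes
Hours: 462 ÷ 60 = 7 remainder 42

07:42


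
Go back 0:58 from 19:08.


18:10

Start: 1148 minutes from midnight
Subtract: 58 minutes
Remaining: 1148 - 58 = 1090
Hours: 18, Minutes: 10


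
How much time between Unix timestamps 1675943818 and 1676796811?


Difference = 1676796811 - 1675943818 = 852993 seconds
In hours: 852993 / 3600 ≈ 236.9
In days: 852993 / 86400 ≈ 9.87

852993 seconds (236.9 hours / 9.87 days)


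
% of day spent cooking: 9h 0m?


37.5%

Time: 540 minutes
Day: 1440 minutes
Percentage = (540/1440) × 100 = 37.5%


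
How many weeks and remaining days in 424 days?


Weeks: 424 ÷ 7 = 60 remainder 4

60 weeks 4 days


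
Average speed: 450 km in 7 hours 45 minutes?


58.1 km/h

Distance: 450 km
Time: 7h 45m = 465 min = 465/60 = 31/4 hours
Speed = 450 ÷ (31/4) = 450 × 4 / 31 = 1800/31 ≈ 58.1 km/h


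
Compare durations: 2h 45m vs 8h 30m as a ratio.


Duration 1: 165 minutes
Duration 2: 510 minutes
Ratio = 165:510
GCD = 15
Simplified = 11:34
As a decimal: 11/34 ≈ 0.32

11:34 (0.32)


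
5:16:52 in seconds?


Hours: 5 × 3600 = 18000
Minutes: 16 × 60 = 960
Seconds: 52
Total = 18000 + 960 + 52 = 19012

19012 seconds


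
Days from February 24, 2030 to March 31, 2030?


From February 24, 2030 to March 31, 2030
Rest of February 2030: 28 - 24 = 4
Days into March 2030: 31
Total = 4 + 31 = 35 days

35 days


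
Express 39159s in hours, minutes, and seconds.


10h 52m 39s

Hours: 39159 ÷ 3600 = 10 remainder 3159
Minutes: 3159 ÷ 60 = 52 remainder 39
Seconds: 39


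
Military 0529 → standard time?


Hour: 5
5 < 12 → AM

5:29 AM


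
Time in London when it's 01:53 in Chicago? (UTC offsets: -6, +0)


07:53

Time difference = UTC+0 - UTC-6 = +6 hours
New hour = (1 + 6) mod 24
= 7 mod 24 = 7
Minutes unchanged → 07:53


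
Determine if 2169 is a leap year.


No

Rules: divisible by 4 AND (not by 100 OR by 400)
2169 ÷ 4 = 542 remainder 1 → not divisible by 4
Not divisible by 4 → not a leap year


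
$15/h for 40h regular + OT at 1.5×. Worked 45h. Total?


Regular: 40h × $15 = $600.00
Overtime: 45 - 40 = 5h
OT pay: 5h × $15 × 1.5 = $112.50
Total = $600.00 + $112.50 = $712.50

$712.50


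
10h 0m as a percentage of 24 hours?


0.4167 (41.67%)

Total minutes: 10×60 + 0 = 600
Day = 24×60 = 1440 minutes
Fraction = 600/1440 ≈ 0.4167
As a percentage: 600/1440 × 100 ≈ 41.67%


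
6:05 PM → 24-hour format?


18:05

Input: 6:05 PM
PM: 6 + 12 = 18


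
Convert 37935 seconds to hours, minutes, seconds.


10h 32m 15s

Hours: 37935 ÷ 3600 = 10 remainder 1935
Minutes: 1935 ÷ 60 = 32 remainder 15
Seconds: 15


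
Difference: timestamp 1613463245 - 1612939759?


523486 seconds (145.4 hours / 6.06 days)

Difference = 1613463245 - 1612939759 = 523486 seconds
In hours: 523486 / 3600 ≈ 145.4
In days: 523486 / 86400 ≈ 6.06


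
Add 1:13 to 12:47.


14:00

Start: 767 minutes from midnight
Add: 73 minutes
Total: 840 minutes
Hours: 840 ÷ 60 = 14 remainder 0


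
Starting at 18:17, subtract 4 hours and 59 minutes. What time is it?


Start: 1097 minutes from midnight
Subtract: 299 minutes
Remaining: 1097 - 299 = 798
Hours: 13, Minutes: 18

13:18


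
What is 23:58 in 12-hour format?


Hour: 23
23 - 12 = 11 → PM

11:58 PM


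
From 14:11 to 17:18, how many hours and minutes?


End time in minutes: 17×60 + 18 = 1038
Start time in minutes: 14×60 + 11 = 851
Difference = 1038 - 851 = 187 minutes
= 3 hours 7 minutes

3h 7m


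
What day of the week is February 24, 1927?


Zeller's congruence:
q=24, m=14, k=26, j=19
h = (24 + ⌊13×15/5⌋ + 26 + ⌊26/4⌋ + ⌊19/4⌋ - 2×19) mod 7
= (24 + 39 + 26 + 6 + 4 - 38) mod 7
= 61 mod 7 = 5
h=5 → Thursday

Thursday


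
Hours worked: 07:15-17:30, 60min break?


Total time = (17×60+30) - (7×60+15)
= 1050 - 435 = 615 min
Minus break: 615 - 60 = 555 min
= 9h 15m

9h 15m (555 minutes)


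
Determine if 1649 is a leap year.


No

Rules: divisible by 4 AND (not by 100 OR by 400)
1649 ÷ 4 = 412 remainder 1 → not divisible by 4
Not divisible by 4 → not a leap year


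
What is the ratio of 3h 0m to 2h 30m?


Duration 1: 180 minutes
Duration 2: 150 minutes
Ratio = 180:150
GCD = 30
Simplified = 6:5
As a decimal: 6/5 = 1.20

6:5 (1.20)


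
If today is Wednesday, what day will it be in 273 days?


Wednesday

Start: Wednesday (index 2)
(2 + 273) mod 7
= 275 mod 7
= 2
Index 2 → Wednesday


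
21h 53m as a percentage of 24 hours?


0.9118 (91.18%)

Total minutes: 21×60 + 53 = 1313
Day = 24×60 = 1440 minutes
Fraction = 1313/1440 ≈ 0.9118
As a percentage: 1313/1440 × 100 ≈ 91.18%


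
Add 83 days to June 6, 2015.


Start: June 6, 2015
Add 83 days
June 6 → July 1: 30 - 6 + 1 = 25 days (83 - 25 = 58 left)
July 1 → August 1: 31 - 1 + 1 = 31 days (58 - 31 = 27 left)
August 1 + 27 = August 28, 2015

August 28, 2015


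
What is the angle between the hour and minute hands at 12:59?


Hour hand (12 ≡ 0 on the dial): 0×30 + 59×0.5 = 29.5°
Minute hand = 59×6 = 354°
Difference = |29.5 - 354| = 324.5°
Since > 180°: 360 - 324.5 = 35.5°

35.5°


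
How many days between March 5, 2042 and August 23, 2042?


From March 5, 2042 to August 23, 2042
Rest of March 2042: 31 - 5 = 26
Full months: April 30, May 31, June 30, July 31
Days into August 2042: 23
Total = 26 + 30 + 31 + 30 + 31 + 23 = 171 days

171 days


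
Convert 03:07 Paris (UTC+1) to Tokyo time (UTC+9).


Time difference = UTC+9 - UTC+1 = +8 hours
New hour = (3 + 8) mod 24
= 11 mod 24 = 11
Minutes unchanged → 11:07

11:07


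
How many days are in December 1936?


Month: December (month 12)
December has 31 days

31 days


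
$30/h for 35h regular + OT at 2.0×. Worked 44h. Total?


$1590.00

Regular: 35h × $30 = $1050.00
Overtime: 44 - 35 = 9h
OT pay: 9h × $30 × 2.0 = $540.00
Total = $1050.00 + $540.00 = $1590.00


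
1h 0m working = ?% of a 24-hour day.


4.2%

Time: 60 minutes
Day: 1440 minutes
Percentage = (60/1440) × 100 ≈ 4.2%


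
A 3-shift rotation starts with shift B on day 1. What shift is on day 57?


Shift A

Shifts: A, B, C
Start: B (index 1)
Day 57: (1 + 57 - 1) mod 3
= 57 mod 3
= 0
Index 0 → shift A


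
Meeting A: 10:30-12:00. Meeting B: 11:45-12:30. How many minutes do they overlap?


Meeting A: 630-720 (in minutes from midnight)
Meeting B: 705-750
Overlap start = max(630, 705) = 705
Overlap end = min(720, 750) = 720
Overlap = max(0, 720 - 705) = 15 min

15 minutes


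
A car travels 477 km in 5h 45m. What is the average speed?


Distance: 477 km
Time: 5h 45m = 345 min = 345/60 = 23/4 hours
Speed = 477 ÷ (23/4) = 477 × 4 / 23 = 1908/23 ≈ 83.0 km/h

83.0 km/h


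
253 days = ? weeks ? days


36 weeks 1 days

Weeks: 253 ÷ 7 = 36 remainder 1


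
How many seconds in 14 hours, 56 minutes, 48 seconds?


53808 seconds

Hours: 14 × 3600 = 50400
Minutes: 56 × 60 = 3360
Seconds: 48
Total = 50400 + 3360 + 48 = 53808


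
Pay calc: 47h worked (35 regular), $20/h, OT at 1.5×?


$1060.00

Regular: 35h × $20 = $700.00
Overtime: 47 - 35 = 12h
OT pay: 12h × $20 × 1.5 = $360.00
Total = $700.00 + $360.00 = $1060.00


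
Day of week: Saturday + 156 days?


Start: Saturday (index 5)
(5 + 156) mod 7
= 161 mod 7
= 0
Index 0 → Monday

Monday


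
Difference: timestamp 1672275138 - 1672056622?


Difference = 1672275138 - 1672056622 = 218516 seconds
In hours: 218516 / 3600 ≈ 60.7
In days: 218516 / 86400 ≈ 2.53

218516 seconds (60.7 hours / 2.53 days)


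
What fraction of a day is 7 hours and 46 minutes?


0.3236 (32.36%)

Total minutes: 7×60 + 46 = 466
Day = 24×60 = 1440 minutes
Fraction = 466/1440 ≈ 0.3236
As a percentage: 466/1440 × 100 ≈ 32.36%


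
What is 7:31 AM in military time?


Input: 7:31 AM
AM hour stays: 7

07:31


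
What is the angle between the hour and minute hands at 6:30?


Hour hand = 6×30 + 30×0.5 = 195.0°
Minute hand = 30×6 = 180°
Difference = |195.0 - 180| = 15.0°

15.0°


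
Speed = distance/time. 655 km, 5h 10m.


126.8 km/h

Distance: 655 km
Time: 5h 10m = 310 min = 310/60 = 31/6 hours
Speed = 655 ÷ (31/6) = 655 × 6 / 31 = 3930/31 ≈ 126.8 km/h


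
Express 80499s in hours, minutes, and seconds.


Hours: 80499 ÷ 3600 = 22 remainder 1299
Minutes: 1299 ÷ 60 = 21 remainder 39
Seconds: 39

22h 21m 39s


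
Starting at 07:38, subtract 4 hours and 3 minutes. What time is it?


Start: 458 minutes from midnight
Subtract: 243 minutes
Remaining: 458 - 243 = 215
Hours: 3, Minutes: 35

03:35


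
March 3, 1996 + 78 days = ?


May 20, 1996

Start: March 3, 1996
Add 78 days
March 3 → April 1: 31 - 3 + 1 = 29 days (78 - 29 = 49 left)
April 1 → May 1: 30 - 1 + 1 = 30 days (49 - 30 = 19 left)
May 1 + 19 = May 20, 1996


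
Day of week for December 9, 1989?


Saturday

Zeller's congruence:
q=9, m=12, k=89, j=19
h = (9 + ⌊13×13/5⌋ + 89 + ⌊89/4⌋ + ⌊19/4⌋ - 2×19) mod 7
= (9 + 33 + 89 + 22 + 4 - 38) mod 7
= 119 mod 7 = 0
h=0 → Saturday


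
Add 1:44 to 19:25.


Start: 1165 minutes from midnight
Add: 104 minutes
Total: 1269 minutes
Hours: 1269 ÷ 60 = 21 remainder 9

21:09


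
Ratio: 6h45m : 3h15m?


27:13 (2.08)

Duration 1: 405 minutes
Duration 2: 195 minutes
Ratio = 405:195
GCD = 15
Simplified = 27:13
As a decimal: 27/13 ≈ 2.08


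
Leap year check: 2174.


No

Rules: divisible by 4 AND (not by 100 OR by 400)
2174 ÷ 4 = 543 remainder 2 → not divisible by 4
Not divisible by 4 → not a leap year


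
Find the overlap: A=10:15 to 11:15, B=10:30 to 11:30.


45 minutes

Meeting A: 615-675 (in minutes from midnight)
Meeting B: 630-690
Overlap start = max(615, 630) = 630
Overlap end = min(675, 690) = 675
Overlap = max(0, 675 - 630) = 45 min


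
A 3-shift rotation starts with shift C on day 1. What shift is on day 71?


Shift A

Shifts: A, B, C
Start: C (index 2)
Day 71: (2 + 71 - 1) mod 3
= 72 mod 3
= 0
Index 0 → shift A


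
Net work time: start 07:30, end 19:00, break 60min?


10h 30m (630 minutes)

Total time = (19×60+0) - (7×60+30)
= 1140 - 450 = 690 min
Minus break: 690 - 60 = 630 min
= 10h 30m


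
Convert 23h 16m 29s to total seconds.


83789 seconds

Hours: 23 × 3600 = 82800
Minutes: 16 × 60 = 960
Seconds: 29
Total = 82800 + 960 + 29 = 83789


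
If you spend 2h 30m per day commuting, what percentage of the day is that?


Time: 150 minutes
Day: 1440 minutes
Percentage = (150/1440) × 100 ≈ 10.4%

10.4%


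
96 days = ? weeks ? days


13 weeks 5 days

Weeks: 96 ÷ 7 = 13 remainder 5


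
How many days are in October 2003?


Month: October (month 10)
October has 31 days

31 days


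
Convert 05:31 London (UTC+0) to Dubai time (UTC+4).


Time difference = UTC+4 - UTC+0 = +4 hours
New hour = (5 + 4) mod 24
= 9 mod 24 = 9
Minutes unchanged → 09:31

09:31


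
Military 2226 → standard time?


10:26 PM

Hour: 22
22 - 12 = 10 → PM


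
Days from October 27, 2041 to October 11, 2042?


From October 27, 2041 to October 11, 2042
Rest of October 2041: 31 - 27 = 4
Full months: November 30, December 31, January 31, February 2042 28, March 31, April 30, May 31, June 30, July 31, August 31, September 30
Days into October 2042: 11
Total = 4 + 30 + 31 + 31 + 28 + 31 + 30 + 31 + 30 + 31 + 31 + 30 + 11 = 349 days

349 days


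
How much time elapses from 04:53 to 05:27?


End time in minutes: 5×60 + 27 = 327
Start time in minutes: 4×60 + 53 = 293
Difference = 327 - 293 = 34 minutes
= 0 hours 34 minutes

0h 34m


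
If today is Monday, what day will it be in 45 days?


Thursday

Start: Monday (index 0)
(0 + 45) mod 7
= 45 mod 7
= 3
Index 3 → Thursday


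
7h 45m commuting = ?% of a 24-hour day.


Time: 465 minutes
Day: 1440 minutes
Percentage = (465/1440) × 100 ≈ 32.3%

32.3%


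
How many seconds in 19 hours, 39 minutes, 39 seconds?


Hours: 19 × 3600 = 68400
Minutes: 39 × 60 = 2340
Seconds: 39
Total = 68400 + 2340 + 39 = 70779

70779 seconds


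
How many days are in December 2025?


31 days

Month: December (month 12)
December has 31 days


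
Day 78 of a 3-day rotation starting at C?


Shift B

Shifts: A, B, C
Start: C (index 2)
Day 78: (2 + 78 - 1) mod 3
= 79 mod 3
= 1
Index 1 → shift B


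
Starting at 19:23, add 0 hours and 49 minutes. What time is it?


20:12

Start: 1163 minutes from midnight
Add: 49 minutes
Total: 1212 minutes
Hours: 1212 ÷ 60 = 20 remainder 12


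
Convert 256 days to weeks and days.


36 weeks 4 days

Weeks: 256 ÷ 7 = 36 remainder 4


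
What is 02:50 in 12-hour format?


2:50 AM

Hour: 2
2 < 12 → AM


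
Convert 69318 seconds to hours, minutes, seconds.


19h 15m 18s

Hours: 69318 ÷ 3600 = 19 remainder 918
Minutes: 918 ÷ 60 = 15 remainder 18
Seconds: 18


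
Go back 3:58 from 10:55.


06:57

Start: 655 minutes from midnight
Subtract: 238 minutes
Remaining: 655 - 238 = 417
Hours: 6, Minutes: 57


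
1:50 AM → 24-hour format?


Input: 1:50 AM
AM hour stays: 1

01:50


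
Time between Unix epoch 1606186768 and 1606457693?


Difference = 1606457693 - 1606186768 = 270925 seconds
In hours: 270925 / 3600 ≈ 75.3
In days: 270925 / 86400 ≈ 3.14

270925 seconds (75.3 hours / 3.14 days)


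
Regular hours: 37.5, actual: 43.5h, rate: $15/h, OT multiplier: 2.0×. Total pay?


Regular: 37.5h × $15 = $562.50
Overtime: 43.5 - 37.5 = 6.0h
OT pay: 6.0h × $15 × 2.0 = $180.00
Total = $562.50 + $180.00 = $742.50

$742.50


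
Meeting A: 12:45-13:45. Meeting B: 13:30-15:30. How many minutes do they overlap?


Meeting A: 765-825 (in minutes from midnight)
Meeting B: 810-930
Overlap start = max(765, 810) = 810
Overlap end = min(825, 930) = 825
Overlap = max(0, 825 - 810) = 15 min

15 minutes


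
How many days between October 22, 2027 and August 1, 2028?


From October 22, 2027 to August 1, 2028
Rest of October 2027: 31 - 22 = 9
Full months: November 30, December 31, January 31, February 2028 29, March 31, April 30, May 31, June 30, July 31
Days into August 2028: 1
Total = 9 + 30 + 31 + 31 + 29 + 31 + 30 + 31 + 30 + 31 + 1 = 284 days

284 days


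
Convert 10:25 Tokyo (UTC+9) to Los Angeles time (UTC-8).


17:25 (previous day)

Time difference = UTC-8 - UTC+9 = -17 hours
New hour = (10 -17) mod 24
= -7 mod 24 = 17
Minutes unchanged → 17:25; -7 < 0 → previous day


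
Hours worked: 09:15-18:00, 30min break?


8h 15m (495 minutes)

Total time = (18×60+0) - (9×60+15)
= 1080 - 555 = 525 min
Minus break: 525 - 30 = 495 min
= 8h 15m


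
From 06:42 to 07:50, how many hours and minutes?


End time in minutes: 7×60 + 50 = 470
Start time in minutes: 6×60 + 42 = 402
Difference = 470 - 402 = 68 minutes
= 1 hours 8 minutes

1h 8m


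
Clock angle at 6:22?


Hour hand = 6×30 + 22×0.5 = 191.0°
Minute hand = 22×6 = 132°
Difference = |191.0 - 132| = 59.0°

59.0°


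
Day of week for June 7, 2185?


Tuesday

Zeller's congruence:
q=7, m=6, k=85, j=21
h = (7 + ⌊13×7/5⌋ + 85 + ⌊85/4⌋ + ⌊21/4⌋ - 2×21) mod 7
= (7 + 18 + 85 + 21 + 5 - 42) mod 7
= 94 mod 7 = 3
h=3 → Tuesday


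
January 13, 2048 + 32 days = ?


February 14, 2048

Start: January 13, 2048
Add 32 days
January 13 → February 1: 31 - 13 + 1 = 19 days (32 - 19 = 13 left)
February 1 + 13 = February 14, 2048


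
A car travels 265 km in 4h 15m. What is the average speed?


Distance: 265 km
Time: 4h 15m = 255 min = 255/60 = 17/4 hours
Speed = 265 ÷ (17/4) = 265 × 4 / 17 = 1060/17 ≈ 62.4 km/h

62.4 km/h


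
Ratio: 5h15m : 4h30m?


Duration 1: 315 minutes
Duration 2: 270 minutes
Ratio = 315:270
GCD = 45
Simplified = 7:6
As a decimal: 7/6 ≈ 1.17

7:6 (1.17)


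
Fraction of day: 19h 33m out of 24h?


0.8146 (81.46%)

Total minutes: 19×60 + 33 = 1173
Day = 24×60 = 1440 minutes
Fraction = 1173/1440 ≈ 0.8146
As a percentage: 1173/1440 × 100 ≈ 81.46%


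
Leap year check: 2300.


No

Rules: divisible by 4 AND (not by 100 OR by 400)
2300 ÷ 4 = 575 exactly → divisible by 4
2300 ÷ 100 = 23 exactly → divisible by 100
2300 ÷ 400 = 5 remainder 300 → not divisible by 400
Divisible by 100 but not by 400 → not a leap year


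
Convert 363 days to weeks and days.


51 weeks 6 days

Weeks: 363 ÷ 7 = 51 remainder 6


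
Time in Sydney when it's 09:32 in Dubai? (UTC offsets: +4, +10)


15:32

Time difference = UTC+10 - UTC+4 = +6 hours
New hour = (9 + 6) mod 24
= 15 mod 24 = 15
Minutes unchanged → 15:32


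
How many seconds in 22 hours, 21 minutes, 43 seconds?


Hours: 22 × 3600 = 79200
Minutes: 21 × 60 = 1260
Seconds: 43
Total = 79200 + 1260 + 43 = 80503

80503 seconds


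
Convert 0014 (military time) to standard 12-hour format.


12:14 AM

Hour: 0
0 → 12 AM (midnight)


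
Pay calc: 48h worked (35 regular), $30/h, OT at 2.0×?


Regular: 35h × $30 = $1050.00
Overtime: 48 - 35 = 13h
OT pay: 13h × $30 × 2.0 = $780.00
Total = $1050.00 + $780.00 = $1830.00

$1830.00


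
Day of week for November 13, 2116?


Friday

Zeller's congruence:
q=13, m=11, k=16, j=21
h = (13 + ⌊13×12/5⌋ + 16 + ⌊16/4⌋ + ⌊21/4⌋ - 2×21) mod 7
= (13 + 31 + 16 + 4 + 5 - 42) mod 7
= 27 mod 7 = 6
h=6 → Friday


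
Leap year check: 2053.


Rules: divisible by 4 AND (not by 100 OR by 400)
2053 ÷ 4 = 513 remainder 1 → not divisible by 4
Not divisible by 4 → not a leap year

No


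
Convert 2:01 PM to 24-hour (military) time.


14:01

Input: 2:01 PM
PM: 2 + 12 = 14


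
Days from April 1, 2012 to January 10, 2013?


From April 1, 2012 to January 10, 2013
Rest of April 2012: 30 - 1 = 29
Full months: May 31, June 30, July 31, August 31, September 30, October 31, November 30, December 31
Days into January 2013: 10
Total = 29 + 31 + 30 + 31 + 31 + 30 + 31 + 30 + 31 + 10 = 284 days

284 days


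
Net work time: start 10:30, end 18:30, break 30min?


Total time = (18×60+30) - (10×60+30)
= 1110 - 630 = 480 min
Minus break: 480 - 30 = 450 min
= 7h 30m

7h 30m (450 minutes)


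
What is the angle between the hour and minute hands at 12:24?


132.0°

Hour hand (12 ≡ 0 on the dial): 0×30 + 24×0.5 = 12.0°
Minute hand = 24×6 = 144°
Difference = |12.0 - 144| = 132.0°


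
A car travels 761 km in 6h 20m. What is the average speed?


120.2 km/h

Distance: 761 km
Time: 6h 20m = 380 min = 380/60 = 19/3 hours
Speed = 761 ÷ (19/3) = 761 × 3 / 19 = 2283/19 ≈ 120.2 km/h


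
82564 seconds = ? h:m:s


Hours: 82564 ÷ 3600 = 22 remainder 3364
Minutes: 3364 ÷ 60 = 56 remainder 4
Seconds: 4

22h 56m 4s


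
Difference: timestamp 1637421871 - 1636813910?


607961 seconds (168.9 hours / 7.04 days)

Difference = 1637421871 - 1636813910 = 607961 seconds
In hours: 607961 / 3600 ≈ 168.9
In days: 607961 / 86400 ≈ 7.04


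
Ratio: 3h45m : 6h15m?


Duration 1: 225 minutes
Duration 2: 375 minutes
Ratio = 225:375
GCD = 75
Simplified = 3:5
As a decimal: 3/5 = 0.60

3:5 (0.60)


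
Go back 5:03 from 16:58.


Start: 1018 minutes from midnight
Subtract: 303 minutes
Remaining: 1018 - 303 = 715
Hours: 11, Minutes: 55

11:55


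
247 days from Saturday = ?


Start: Saturday (index 5)
(5 + 247) mod 7
= 252 mod 7
= 0
Index 0 → Monday

Monday
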